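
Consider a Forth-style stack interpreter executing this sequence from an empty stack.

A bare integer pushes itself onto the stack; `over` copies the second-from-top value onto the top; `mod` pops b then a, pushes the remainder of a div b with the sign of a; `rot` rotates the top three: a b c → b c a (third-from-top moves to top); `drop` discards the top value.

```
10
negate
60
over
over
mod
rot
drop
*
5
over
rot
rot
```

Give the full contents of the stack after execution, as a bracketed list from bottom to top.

[-600, -600, 5]

10      10
negate  -10
60      -10 60
over    -10 60 -10
over    -10 60 -10 60
mod     -10 60 -10
rot     60 -10 -10
drop    60 -10
*       -600
5       -600 5
over    -600 5 -600
rot     5 -600 -600
rot     -600 -600 5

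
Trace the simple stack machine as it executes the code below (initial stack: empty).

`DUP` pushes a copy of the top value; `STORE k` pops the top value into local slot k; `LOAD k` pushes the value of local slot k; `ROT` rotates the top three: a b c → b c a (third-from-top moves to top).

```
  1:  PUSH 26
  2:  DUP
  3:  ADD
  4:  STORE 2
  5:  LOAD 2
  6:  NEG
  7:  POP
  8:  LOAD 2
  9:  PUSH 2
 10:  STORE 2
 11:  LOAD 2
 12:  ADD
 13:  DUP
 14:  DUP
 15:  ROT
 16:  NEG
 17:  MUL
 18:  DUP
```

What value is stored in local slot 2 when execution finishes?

2

PUSH 26 : [26]
DUP     : [26, 26]
ADD     : [52]
STORE 2 : []
LOAD 2  : [52]
NEG     : [-52]
POP     : []
LOAD 2  : [52]
PUSH 2  : [52, 2]
STORE 2 : [52]
LOAD 2  : [52, 2]
ADD     : [54]
DUP     : [54, 54]
DUP     : [54, 54, 54]
ROT     : [54, 54, 54]
NEG     : [54, 54, -54]
MUL     : [54, -2916]
DUP     : [54, -2916, -2916]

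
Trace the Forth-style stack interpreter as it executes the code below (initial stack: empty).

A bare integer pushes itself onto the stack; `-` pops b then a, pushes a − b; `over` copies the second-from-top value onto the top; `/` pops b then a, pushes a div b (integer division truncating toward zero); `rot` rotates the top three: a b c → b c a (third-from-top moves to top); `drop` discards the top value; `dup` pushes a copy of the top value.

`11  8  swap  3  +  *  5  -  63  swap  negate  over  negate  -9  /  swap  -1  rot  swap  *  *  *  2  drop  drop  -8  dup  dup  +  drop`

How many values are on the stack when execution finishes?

11     → [11]
8      → [11, 8]
swap   → [8, 11]
3      → [8, 11, 3]
+      → [8, 14]
*      → [112]
5      → [112, 5]
-      → [107]
63     → [107, 63]
swap   → [63, 107]
negate → [63, -107]
over   → [63, -107, 63]
negate → [63, -107, -63]
-9     → [63, -107, -63, -9]
/      → [63, -107, 7]
swap   → [63, 7, -107]
-1     → [63, 7, -107, -1]
rot    → [63, -107, -1, 7]
swap   → [63, -107, 7, -1]
*      → [63, -107, -7]
*      → [63, 749]
*      → [47187]
2      → [47187, 2]
drop   → [47187]
drop   → []
-8     → [-8]
dup    → [-8, -8]
dup    → [-8, -8, -8]
+      → [-8, -16]
drop   → [-8]

1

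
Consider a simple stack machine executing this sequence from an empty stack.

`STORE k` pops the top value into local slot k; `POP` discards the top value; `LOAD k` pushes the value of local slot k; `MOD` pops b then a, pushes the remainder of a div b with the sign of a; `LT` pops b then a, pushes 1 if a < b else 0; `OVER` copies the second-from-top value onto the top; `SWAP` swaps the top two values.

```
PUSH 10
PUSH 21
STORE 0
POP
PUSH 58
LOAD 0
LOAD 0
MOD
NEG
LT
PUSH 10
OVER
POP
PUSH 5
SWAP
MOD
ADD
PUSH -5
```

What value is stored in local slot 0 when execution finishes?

21

PUSH 10 : 10
PUSH 21 : 10 21
STORE 0 : 10
POP     : (empty)
PUSH 58 : 58
LOAD 0  : 58 21
LOAD 0  : 58 21 21
MOD     : 58 0
NEG     : 58 0
LT      : 0
PUSH 10 : 0 10
OVER    : 0 10 0
POP     : 0 10
PUSH 5  : 0 10 5
SWAP    : 0 5 10
MOD     : 0 5
ADD     : 5
PUSH -5 : 5 -5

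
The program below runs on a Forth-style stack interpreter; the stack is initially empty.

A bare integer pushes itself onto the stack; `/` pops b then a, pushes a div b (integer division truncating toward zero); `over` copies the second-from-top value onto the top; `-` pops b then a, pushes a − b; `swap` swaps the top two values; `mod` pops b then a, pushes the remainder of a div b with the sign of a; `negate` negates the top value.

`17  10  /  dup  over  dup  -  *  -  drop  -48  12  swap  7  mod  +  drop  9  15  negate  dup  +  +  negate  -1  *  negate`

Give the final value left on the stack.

17     -> 17
10     -> 17 10
/      -> 1
dup    -> 1 1
over   -> 1 1 1
dup    -> 1 1 1 1
-      -> 1 1 0
*      -> 1 0
-      -> 1
drop   -> (empty)
-48    -> -48
12     -> -48 12
swap   -> 12 -48
7      -> 12 -48 7
mod    -> 12 -6
+      -> 6
drop   -> (empty)
9      -> 9
15     -> 9 15
negate -> 9 -15
dup    -> 9 -15 -15
+      -> 9 -30
+      -> -21
negate -> 21
-1     -> 21 -1
*      -> -21
negate -> 21

21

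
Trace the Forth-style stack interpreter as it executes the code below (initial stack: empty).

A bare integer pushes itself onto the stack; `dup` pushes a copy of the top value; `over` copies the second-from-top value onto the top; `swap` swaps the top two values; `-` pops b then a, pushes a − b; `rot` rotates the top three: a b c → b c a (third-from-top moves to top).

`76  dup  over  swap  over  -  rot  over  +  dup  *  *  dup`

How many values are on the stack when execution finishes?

3

76   → 76
dup  → 76 76
over → 76 76 76
swap → 76 76 76
over → 76 76 76 76
-    → 76 76 0
rot  → 76 0 76
over → 76 0 76 0
+    → 76 0 76
dup  → 76 0 76 76
*    → 76 0 5776
*    → 76 0
dup  → 76 0 0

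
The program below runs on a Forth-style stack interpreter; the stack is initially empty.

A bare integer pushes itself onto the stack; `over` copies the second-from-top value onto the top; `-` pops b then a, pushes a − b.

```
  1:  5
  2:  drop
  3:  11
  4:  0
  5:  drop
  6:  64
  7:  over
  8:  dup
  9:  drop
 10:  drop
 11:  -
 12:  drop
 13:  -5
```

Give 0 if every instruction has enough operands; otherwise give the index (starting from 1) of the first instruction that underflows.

5    → [5]
drop → []
11   → [11]
0    → [11, 0]
drop → [11]
64   → [11, 64]
over → [11, 64, 11]
dup  → [11, 64, 11, 11]
drop → [11, 64, 11]
drop → [11, 64]
-    → [-53]
drop → []
-5   → [-5]

0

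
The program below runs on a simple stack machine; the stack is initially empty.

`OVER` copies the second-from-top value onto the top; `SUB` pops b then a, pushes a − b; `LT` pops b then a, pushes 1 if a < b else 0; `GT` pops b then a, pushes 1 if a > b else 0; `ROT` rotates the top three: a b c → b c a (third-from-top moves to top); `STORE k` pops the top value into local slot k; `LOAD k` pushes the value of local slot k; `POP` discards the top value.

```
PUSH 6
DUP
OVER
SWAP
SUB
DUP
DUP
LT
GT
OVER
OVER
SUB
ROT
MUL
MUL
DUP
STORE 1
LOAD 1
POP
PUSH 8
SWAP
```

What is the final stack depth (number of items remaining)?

PUSH 6  → [6]
DUP     → [6, 6]
OVER    → [6, 6, 6]
SWAP    → [6, 6, 6]
SUB     → [6, 0]
DUP     → [6, 0, 0]
DUP     → [6, 0, 0, 0]
LT      → [6, 0, 0]
GT      → [6, 0]
OVER    → [6, 0, 6]
OVER    → [6, 0, 6, 0]
SUB     → [6, 0, 6]
ROT     → [0, 6, 6]
MUL     → [0, 36]
MUL     → [0]
DUP     → [0, 0]
STORE 1 → [0]
LOAD 1  → [0, 0]
POP     → [0]
PUSH 8  → [0, 8]
SWAP    → [8, 0]

2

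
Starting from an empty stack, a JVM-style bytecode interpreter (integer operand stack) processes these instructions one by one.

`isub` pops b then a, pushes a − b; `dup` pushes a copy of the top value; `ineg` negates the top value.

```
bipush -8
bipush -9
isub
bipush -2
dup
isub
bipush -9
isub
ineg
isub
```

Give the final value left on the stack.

10

bipush -8 -> [-8]
bipush -9 -> [-8, -9]
isub      -> [1]
bipush -2 -> [1, -2]
dup       -> [1, -2, -2]
isub      -> [1, 0]
bipush -9 -> [1, 0, -9]
isub      -> [1, 9]
ineg      -> [1, -9]
isub      -> [10]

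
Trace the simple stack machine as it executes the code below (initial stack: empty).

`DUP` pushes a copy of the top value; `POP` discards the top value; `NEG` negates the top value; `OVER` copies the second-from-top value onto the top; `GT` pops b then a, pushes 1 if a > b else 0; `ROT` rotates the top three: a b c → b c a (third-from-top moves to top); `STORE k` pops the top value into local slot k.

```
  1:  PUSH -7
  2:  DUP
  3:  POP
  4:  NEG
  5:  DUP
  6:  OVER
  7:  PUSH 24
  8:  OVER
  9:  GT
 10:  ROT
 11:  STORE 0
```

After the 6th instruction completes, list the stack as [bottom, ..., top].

PUSH -7 → [-7]
DUP     → [-7, -7]
POP     → [-7]
NEG     → [7]
DUP     → [7, 7]
OVER    → [7, 7, 7]

[7, 7, 7]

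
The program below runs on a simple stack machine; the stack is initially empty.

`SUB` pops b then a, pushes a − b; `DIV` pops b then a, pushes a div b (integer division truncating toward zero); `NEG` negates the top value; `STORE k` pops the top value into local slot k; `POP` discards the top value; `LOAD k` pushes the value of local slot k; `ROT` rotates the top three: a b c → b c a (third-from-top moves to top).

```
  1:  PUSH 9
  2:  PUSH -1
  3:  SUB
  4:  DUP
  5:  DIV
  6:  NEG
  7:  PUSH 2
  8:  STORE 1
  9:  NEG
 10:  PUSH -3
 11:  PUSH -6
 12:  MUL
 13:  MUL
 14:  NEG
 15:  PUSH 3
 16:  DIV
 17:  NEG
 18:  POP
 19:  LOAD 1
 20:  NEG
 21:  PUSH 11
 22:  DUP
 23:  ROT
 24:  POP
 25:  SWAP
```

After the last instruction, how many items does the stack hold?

2

PUSH 9  → [9]
PUSH -1 → [9, -1]
SUB     → [10]
DUP     → [10, 10]
DIV     → [1]
NEG     → [-1]
PUSH 2  → [-1, 2]
STORE 1 → [-1]
NEG     → [1]
PUSH -3 → [1, -3]
PUSH -6 → [1, -3, -6]
MUL     → [1, 18]
MUL     → [18]
NEG     → [-18]
PUSH 3  → [-18, 3]
DIV     → [-6]
NEG     → [6]
POP     → []
LOAD 1  → [2]
NEG     → [-2]
PUSH 11 → [-2, 11]
DUP     → [-2, 11, 11]
ROT     → [11, 11, -2]
POP     → [11, 11]
SWAP    → [11, 11]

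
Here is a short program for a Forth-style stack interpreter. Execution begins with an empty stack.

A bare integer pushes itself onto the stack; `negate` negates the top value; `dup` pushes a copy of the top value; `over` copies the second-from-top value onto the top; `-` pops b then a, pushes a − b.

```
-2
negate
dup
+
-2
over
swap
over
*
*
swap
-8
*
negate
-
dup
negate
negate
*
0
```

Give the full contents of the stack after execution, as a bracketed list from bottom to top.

[4096, 0]

-2     : [-2]
negate : [2]
dup    : [2, 2]
+      : [4]
-2     : [4, -2]
over   : [4, -2, 4]
swap   : [4, 4, -2]
over   : [4, 4, -2, 4]
*      : [4, 4, -8]
*      : [4, -32]
swap   : [-32, 4]
-8     : [-32, 4, -8]
*      : [-32, -32]
negate : [-32, 32]
-      : [-64]
dup    : [-64, -64]
negate : [-64, 64]
negate : [-64, -64]
*      : [4096]
0      : [4096, 0]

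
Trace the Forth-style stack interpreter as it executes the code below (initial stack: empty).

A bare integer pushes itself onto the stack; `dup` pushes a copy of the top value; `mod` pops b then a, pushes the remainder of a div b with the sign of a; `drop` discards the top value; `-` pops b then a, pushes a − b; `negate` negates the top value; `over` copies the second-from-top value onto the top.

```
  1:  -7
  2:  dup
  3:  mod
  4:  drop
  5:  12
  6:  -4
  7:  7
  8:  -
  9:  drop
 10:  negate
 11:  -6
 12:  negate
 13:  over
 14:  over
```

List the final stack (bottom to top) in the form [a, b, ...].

[-12, 6, -12, 6]

-7     -> [-7]
dup    -> [-7, -7]
mod    -> [0]
drop   -> []
12     -> [12]
-4     -> [12, -4]
7      -> [12, -4, 7]
-      -> [12, -11]
drop   -> [12]
negate -> [-12]
-6     -> [-12, -6]
negate -> [-12, 6]
over   -> [-12, 6, -12]
over   -> [-12, 6, -12, 6]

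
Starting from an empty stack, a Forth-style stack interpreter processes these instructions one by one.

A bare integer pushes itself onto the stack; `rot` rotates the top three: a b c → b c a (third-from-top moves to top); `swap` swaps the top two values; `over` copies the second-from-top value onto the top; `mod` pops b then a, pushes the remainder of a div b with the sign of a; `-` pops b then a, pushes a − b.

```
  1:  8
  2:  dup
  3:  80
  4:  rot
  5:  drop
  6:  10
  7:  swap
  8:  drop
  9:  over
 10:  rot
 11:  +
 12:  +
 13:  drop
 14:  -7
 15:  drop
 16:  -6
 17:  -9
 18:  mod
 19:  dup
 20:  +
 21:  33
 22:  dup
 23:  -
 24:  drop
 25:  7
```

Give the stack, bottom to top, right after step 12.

[26]

8    : [8]
dup  : [8, 8]
80   : [8, 8, 80]
rot  : [8, 80, 8]
drop : [8, 80]
10   : [8, 80, 10]
swap : [8, 10, 80]
drop : [8, 10]
over : [8, 10, 8]
rot  : [10, 8, 8]
+    : [10, 16]
+    : [26]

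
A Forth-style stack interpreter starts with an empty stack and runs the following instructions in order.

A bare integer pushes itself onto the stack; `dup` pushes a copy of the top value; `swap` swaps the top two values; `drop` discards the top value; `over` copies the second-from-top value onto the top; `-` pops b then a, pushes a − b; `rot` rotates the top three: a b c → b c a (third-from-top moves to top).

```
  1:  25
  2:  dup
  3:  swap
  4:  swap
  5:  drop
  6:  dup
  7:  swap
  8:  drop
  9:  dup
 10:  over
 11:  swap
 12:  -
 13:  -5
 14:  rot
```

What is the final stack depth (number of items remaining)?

25   : [25]
dup  : [25, 25]
swap : [25, 25]
swap : [25, 25]
drop : [25]
dup  : [25, 25]
swap : [25, 25]
drop : [25]
dup  : [25, 25]
over : [25, 25, 25]
swap : [25, 25, 25]
-    : [25, 0]
-5   : [25, 0, -5]
rot  : [0, -5, 25]

3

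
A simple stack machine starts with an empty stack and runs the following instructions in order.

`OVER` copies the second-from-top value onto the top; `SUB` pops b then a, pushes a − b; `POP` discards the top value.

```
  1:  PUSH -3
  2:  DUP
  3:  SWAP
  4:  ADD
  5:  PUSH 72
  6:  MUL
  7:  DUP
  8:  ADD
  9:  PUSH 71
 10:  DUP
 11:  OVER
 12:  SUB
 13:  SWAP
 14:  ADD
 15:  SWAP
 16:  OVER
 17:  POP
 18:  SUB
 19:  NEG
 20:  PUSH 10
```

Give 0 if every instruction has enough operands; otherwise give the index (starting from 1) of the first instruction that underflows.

0

PUSH -3 → [-3]
DUP     → [-3, -3]
SWAP    → [-3, -3]
ADD     → [-6]
PUSH 72 → [-6, 72]
MUL     → [-432]
DUP     → [-432, -432]
ADD     → [-864]
PUSH 71 → [-864, 71]
DUP     → [-864, 71, 71]
OVER    → [-864, 71, 71, 71]
SUB     → [-864, 71, 0]
SWAP    → [-864, 0, 71]
ADD     → [-864, 71]
SWAP    → [71, -864]
OVER    → [71, -864, 71]
POP     → [71, -864]
SUB     → [935]
NEG     → [-935]
PUSH 10 → [-935, 10]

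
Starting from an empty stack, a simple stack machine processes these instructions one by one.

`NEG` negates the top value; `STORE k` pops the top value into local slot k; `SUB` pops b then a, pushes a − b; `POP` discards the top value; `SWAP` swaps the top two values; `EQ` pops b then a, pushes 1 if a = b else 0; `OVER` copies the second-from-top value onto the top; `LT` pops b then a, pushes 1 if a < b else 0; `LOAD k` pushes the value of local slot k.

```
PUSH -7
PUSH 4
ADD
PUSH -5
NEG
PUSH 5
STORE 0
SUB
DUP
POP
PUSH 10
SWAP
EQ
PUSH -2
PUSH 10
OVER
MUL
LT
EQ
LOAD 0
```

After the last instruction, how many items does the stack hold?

PUSH -7 → -7
PUSH 4  → -7 4
ADD     → -3
PUSH -5 → -3 -5
NEG     → -3 5
PUSH 5  → -3 5 5
STORE 0 → -3 5
SUB     → -8
DUP     → -8 -8
POP     → -8
PUSH 10 → -8 10
SWAP    → 10 -8
EQ      → 0
PUSH -2 → 0 -2
PUSH 10 → 0 -2 10
OVER    → 0 -2 10 -2
MUL     → 0 -2 -20
LT      → 0 0
EQ      → 1
LOAD 0  → 1 5

2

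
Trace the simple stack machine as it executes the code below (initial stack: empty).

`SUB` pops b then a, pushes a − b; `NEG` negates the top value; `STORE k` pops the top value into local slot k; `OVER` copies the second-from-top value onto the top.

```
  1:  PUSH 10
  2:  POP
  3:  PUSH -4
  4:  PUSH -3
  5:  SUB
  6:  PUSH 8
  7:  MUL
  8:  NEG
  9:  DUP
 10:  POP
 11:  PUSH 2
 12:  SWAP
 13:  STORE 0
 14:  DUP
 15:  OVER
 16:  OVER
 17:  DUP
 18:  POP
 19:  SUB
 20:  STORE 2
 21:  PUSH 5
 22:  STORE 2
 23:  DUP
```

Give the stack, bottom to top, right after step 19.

[2, 2, 0]

PUSH 10 -> [10]
POP     -> []
PUSH -4 -> [-4]
PUSH -3 -> [-4, -3]
SUB     -> [-1]
PUSH 8  -> [-1, 8]
MUL     -> [-8]
NEG     -> [8]
DUP     -> [8, 8]
POP     -> [8]
PUSH 2  -> [8, 2]
SWAP    -> [2, 8]
STORE 0 -> [2]
DUP     -> [2, 2]
OVER    -> [2, 2, 2]
OVER    -> [2, 2, 2, 2]
DUP     -> [2, 2, 2, 2, 2]
POP     -> [2, 2, 2, 2]
SUB     -> [2, 2, 0]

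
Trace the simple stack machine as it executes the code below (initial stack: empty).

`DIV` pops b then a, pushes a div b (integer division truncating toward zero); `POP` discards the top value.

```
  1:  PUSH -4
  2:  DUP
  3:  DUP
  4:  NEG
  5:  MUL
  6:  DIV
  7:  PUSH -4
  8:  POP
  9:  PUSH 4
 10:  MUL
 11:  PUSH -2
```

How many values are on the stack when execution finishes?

2

PUSH -4  [-4]
DUP      [-4, -4]
DUP      [-4, -4, -4]
NEG      [-4, -4, 4]
MUL      [-4, -16]
DIV      [0]
PUSH -4  [0, -4]
POP      [0]
PUSH 4   [0, 4]
MUL      [0]
PUSH -2  [0, -2]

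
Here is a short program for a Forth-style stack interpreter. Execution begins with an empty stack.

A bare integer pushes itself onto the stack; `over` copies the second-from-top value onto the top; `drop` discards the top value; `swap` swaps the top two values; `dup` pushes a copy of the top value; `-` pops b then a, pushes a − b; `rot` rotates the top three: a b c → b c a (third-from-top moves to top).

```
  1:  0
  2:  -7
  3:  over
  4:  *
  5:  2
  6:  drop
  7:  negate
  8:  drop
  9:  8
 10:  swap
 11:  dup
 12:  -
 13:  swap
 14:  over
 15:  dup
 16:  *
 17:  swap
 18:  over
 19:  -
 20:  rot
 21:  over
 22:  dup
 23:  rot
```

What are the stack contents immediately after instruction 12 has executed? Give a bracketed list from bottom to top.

[8, 0]

0      → 0
-7     → 0 -7
over   → 0 -7 0
*      → 0 0
2      → 0 0 2
drop   → 0 0
negate → 0 0
drop   → 0
8      → 0 8
swap   → 8 0
dup    → 8 0 0
-      → 8 0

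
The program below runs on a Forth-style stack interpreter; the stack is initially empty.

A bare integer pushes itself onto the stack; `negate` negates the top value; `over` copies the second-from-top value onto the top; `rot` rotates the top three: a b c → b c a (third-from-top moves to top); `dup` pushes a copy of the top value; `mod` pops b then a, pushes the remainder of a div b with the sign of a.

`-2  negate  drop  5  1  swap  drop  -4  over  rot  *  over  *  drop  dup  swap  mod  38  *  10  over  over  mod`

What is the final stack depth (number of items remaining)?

3

-2     → -2
negate → 2
drop   → (empty)
5      → 5
1      → 5 1
swap   → 1 5
drop   → 1
-4     → 1 -4
over   → 1 -4 1
rot    → -4 1 1
*      → -4 1
over   → -4 1 -4
*      → -4 -4
drop   → -4
dup    → -4 -4
swap   → -4 -4
mod    → 0
38     → 0 38
*      → 0
10     → 0 10
over   → 0 10 0
over   → 0 10 0 10
mod    → 0 10 0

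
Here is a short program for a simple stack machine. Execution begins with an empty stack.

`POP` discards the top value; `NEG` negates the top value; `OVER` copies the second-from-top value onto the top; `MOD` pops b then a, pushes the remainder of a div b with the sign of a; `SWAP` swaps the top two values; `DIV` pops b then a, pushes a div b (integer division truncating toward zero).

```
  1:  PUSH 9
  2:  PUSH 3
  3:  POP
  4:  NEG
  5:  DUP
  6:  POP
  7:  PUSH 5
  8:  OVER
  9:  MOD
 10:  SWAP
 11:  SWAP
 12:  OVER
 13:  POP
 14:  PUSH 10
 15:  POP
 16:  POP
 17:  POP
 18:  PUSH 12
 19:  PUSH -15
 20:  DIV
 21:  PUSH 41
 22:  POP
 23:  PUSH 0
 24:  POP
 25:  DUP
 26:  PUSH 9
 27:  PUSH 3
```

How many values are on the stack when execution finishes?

4

PUSH 9   : 9
PUSH 3   : 9 3
POP      : 9
NEG      : -9
DUP      : -9 -9
POP      : -9
PUSH 5   : -9 5
OVER     : -9 5 -9
MOD      : -9 5
SWAP     : 5 -9
SWAP     : -9 5
OVER     : -9 5 -9
POP      : -9 5
PUSH 10  : -9 5 10
POP      : -9 5
POP      : -9
POP      : (empty)
PUSH 12  : 12
PUSH -15 : 12 -15
DIV      : 0
PUSH 41  : 0 41
POP      : 0
PUSH 0   : 0 0
POP      : 0
DUP      : 0 0
PUSH 9   : 0 0 9
PUSH 3   : 0 0 9 3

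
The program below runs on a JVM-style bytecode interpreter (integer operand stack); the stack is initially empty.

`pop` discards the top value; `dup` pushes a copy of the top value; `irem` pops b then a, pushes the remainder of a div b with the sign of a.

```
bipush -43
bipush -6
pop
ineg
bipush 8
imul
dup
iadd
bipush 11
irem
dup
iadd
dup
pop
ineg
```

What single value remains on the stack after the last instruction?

-12

bipush -43  [-43]
bipush -6   [-43, -6]
pop         [-43]
ineg        [43]
bipush 8    [43, 8]
imul        [344]
dup         [344, 344]
iadd        [688]
bipush 11   [688, 11]
irem        [6]
dup         [6, 6]
iadd        [12]
dup         [12, 12]
pop         [12]
ineg        [-12]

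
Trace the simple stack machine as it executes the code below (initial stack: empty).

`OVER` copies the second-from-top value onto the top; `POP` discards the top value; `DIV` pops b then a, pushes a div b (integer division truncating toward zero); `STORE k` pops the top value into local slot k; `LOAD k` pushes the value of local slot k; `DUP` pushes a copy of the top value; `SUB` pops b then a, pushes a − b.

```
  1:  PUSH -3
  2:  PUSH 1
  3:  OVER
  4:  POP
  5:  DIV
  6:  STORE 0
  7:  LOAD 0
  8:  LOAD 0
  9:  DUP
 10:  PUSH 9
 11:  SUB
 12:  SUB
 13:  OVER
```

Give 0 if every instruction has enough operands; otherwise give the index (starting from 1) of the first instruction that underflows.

PUSH -3 -> -3
PUSH 1  -> -3 1
OVER    -> -3 1 -3
POP     -> -3 1
DIV     -> -3
STORE 0 -> (empty)
LOAD 0  -> -3
LOAD 0  -> -3 -3
DUP     -> -3 -3 -3
PUSH 9  -> -3 -3 -3 9
SUB     -> -3 -3 -12
SUB     -> -3 9
OVER    -> -3 9 -3

0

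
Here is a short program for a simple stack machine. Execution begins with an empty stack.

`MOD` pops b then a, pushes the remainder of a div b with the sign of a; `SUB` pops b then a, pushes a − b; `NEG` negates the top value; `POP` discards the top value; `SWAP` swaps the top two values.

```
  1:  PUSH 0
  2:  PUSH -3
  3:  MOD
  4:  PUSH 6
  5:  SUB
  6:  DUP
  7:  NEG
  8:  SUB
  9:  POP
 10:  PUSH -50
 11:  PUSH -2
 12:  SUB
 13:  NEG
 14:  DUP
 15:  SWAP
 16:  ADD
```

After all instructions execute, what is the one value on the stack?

PUSH 0   -> [0]
PUSH -3  -> [0, -3]
MOD      -> [0]
PUSH 6   -> [0, 6]
SUB      -> [-6]
DUP      -> [-6, -6]
NEG      -> [-6, 6]
SUB      -> [-12]
POP      -> []
PUSH -50 -> [-50]
PUSH -2  -> [-50, -2]
SUB      -> [-48]
NEG      -> [48]
DUP      -> [48, 48]
SWAP     -> [48, 48]
ADD      -> [96]

96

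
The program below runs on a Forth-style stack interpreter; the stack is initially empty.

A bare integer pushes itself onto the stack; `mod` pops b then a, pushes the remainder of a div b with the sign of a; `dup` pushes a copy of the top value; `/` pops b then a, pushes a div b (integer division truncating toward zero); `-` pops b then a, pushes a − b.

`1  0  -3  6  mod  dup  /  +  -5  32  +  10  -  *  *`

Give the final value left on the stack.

1    1
0    1 0
-3   1 0 -3
6    1 0 -3 6
mod  1 0 -3
dup  1 0 -3 -3
/    1 0 1
+    1 1
-5   1 1 -5
32   1 1 -5 32
+    1 1 27
10   1 1 27 10
-    1 1 17
*    1 17
*    17

17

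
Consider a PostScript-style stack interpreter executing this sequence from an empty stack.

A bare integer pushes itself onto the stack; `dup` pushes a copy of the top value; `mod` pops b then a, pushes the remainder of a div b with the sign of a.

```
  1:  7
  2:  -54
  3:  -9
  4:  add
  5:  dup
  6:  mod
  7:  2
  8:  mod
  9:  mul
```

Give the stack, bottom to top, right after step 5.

[7, -63, -63]

7    7
-54  7 -54
-9   7 -54 -9
add  7 -63
dup  7 -63 -63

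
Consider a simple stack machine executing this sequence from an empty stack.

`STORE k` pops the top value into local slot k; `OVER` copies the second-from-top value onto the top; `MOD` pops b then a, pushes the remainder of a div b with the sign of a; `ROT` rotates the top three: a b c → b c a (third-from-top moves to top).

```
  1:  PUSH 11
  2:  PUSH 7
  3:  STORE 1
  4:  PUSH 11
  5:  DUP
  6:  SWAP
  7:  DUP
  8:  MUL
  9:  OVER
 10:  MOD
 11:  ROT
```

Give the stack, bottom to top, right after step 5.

[11, 11, 11]

PUSH 11  [11]
PUSH 7   [11, 7]
STORE 1  [11]
PUSH 11  [11, 11]
DUP      [11, 11, 11]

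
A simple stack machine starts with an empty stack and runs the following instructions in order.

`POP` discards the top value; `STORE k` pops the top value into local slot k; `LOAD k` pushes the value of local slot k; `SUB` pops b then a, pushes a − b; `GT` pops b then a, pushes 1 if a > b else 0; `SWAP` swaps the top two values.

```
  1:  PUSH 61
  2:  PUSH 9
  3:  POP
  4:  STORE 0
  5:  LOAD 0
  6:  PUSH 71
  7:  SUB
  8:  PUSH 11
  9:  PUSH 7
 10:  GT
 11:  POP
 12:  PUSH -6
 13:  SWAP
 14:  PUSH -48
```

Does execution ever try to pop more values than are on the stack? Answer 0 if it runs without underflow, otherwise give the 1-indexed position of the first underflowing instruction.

0

PUSH 61   [61]
PUSH 9    [61, 9]
POP       [61]
STORE 0   []
LOAD 0    [61]
PUSH 71   [61, 71]
SUB       [-10]
PUSH 11   [-10, 11]
PUSH 7    [-10, 11, 7]
GT        [-10, 1]
POP       [-10]
PUSH -6   [-10, -6]
SWAP      [-6, -10]
PUSH -48  [-6, -10, -48]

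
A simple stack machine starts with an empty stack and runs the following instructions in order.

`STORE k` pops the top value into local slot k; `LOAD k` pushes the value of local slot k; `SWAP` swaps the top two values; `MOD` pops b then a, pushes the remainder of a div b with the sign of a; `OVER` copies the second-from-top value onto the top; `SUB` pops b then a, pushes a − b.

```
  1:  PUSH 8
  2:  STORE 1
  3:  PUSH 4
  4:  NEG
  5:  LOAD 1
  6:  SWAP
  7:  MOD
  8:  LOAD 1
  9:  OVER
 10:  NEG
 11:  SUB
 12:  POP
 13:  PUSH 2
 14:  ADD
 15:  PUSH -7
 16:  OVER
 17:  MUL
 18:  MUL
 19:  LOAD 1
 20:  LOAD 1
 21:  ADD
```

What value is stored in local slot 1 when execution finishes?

8

PUSH 8   [8]
STORE 1  []
PUSH 4   [4]
NEG      [-4]
LOAD 1   [-4, 8]
SWAP     [8, -4]
MOD      [0]
LOAD 1   [0, 8]
OVER     [0, 8, 0]
NEG      [0, 8, 0]
SUB      [0, 8]
POP      [0]
PUSH 2   [0, 2]
ADD      [2]
PUSH -7  [2, -7]
OVER     [2, -7, 2]
MUL      [2, -14]
MUL      [-28]
LOAD 1   [-28, 8]
LOAD 1   [-28, 8, 8]
ADD      [-28, 16]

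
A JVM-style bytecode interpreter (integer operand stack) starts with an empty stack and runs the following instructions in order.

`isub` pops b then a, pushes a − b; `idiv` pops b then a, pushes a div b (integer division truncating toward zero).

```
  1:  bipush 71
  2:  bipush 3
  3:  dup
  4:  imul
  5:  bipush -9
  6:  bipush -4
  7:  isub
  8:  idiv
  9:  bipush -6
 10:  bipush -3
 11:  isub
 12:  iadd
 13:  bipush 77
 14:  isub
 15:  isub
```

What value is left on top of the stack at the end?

152

bipush 71  [71]
bipush 3   [71, 3]
dup        [71, 3, 3]
imul       [71, 9]
bipush -9  [71, 9, -9]
bipush -4  [71, 9, -9, -4]
isub       [71, 9, -5]
idiv       [71, -1]
bipush -6  [71, -1, -6]
bipush -3  [71, -1, -6, -3]
isub       [71, -1, -3]
iadd       [71, -4]
bipush 77  [71, -4, 77]
isub       [71, -81]
isub       [152]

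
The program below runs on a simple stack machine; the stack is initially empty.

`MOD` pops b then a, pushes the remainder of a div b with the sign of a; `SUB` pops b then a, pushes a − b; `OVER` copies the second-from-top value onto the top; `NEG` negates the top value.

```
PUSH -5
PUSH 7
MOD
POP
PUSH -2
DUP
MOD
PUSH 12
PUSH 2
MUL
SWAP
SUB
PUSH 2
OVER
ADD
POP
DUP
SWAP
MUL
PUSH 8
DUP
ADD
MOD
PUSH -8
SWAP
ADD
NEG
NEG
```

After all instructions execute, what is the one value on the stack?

PUSH -5  -5
PUSH 7   -5 7
MOD      -5
POP      (empty)
PUSH -2  -2
DUP      -2 -2
MOD      0
PUSH 12  0 12
PUSH 2   0 12 2
MUL      0 24
SWAP     24 0
SUB      24
PUSH 2   24 2
OVER     24 2 24
ADD      24 26
POP      24
DUP      24 24
SWAP     24 24
MUL      576
PUSH 8   576 8
DUP      576 8 8
ADD      576 16
MOD      0
PUSH -8  0 -8
SWAP     -8 0
ADD      -8
NEG      8
NEG      -8

-8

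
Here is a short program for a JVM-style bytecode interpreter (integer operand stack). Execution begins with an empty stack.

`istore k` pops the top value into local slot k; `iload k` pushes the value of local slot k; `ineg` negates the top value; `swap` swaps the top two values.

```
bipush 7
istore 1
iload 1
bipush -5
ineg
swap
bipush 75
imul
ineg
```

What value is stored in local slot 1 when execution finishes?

7

bipush 7  → [7]
istore 1  → []
iload 1   → [7]
bipush -5 → [7, -5]
ineg      → [7, 5]
swap      → [5, 7]
bipush 75 → [5, 7, 75]
imul      → [5, 525]
ineg      → [5, -525]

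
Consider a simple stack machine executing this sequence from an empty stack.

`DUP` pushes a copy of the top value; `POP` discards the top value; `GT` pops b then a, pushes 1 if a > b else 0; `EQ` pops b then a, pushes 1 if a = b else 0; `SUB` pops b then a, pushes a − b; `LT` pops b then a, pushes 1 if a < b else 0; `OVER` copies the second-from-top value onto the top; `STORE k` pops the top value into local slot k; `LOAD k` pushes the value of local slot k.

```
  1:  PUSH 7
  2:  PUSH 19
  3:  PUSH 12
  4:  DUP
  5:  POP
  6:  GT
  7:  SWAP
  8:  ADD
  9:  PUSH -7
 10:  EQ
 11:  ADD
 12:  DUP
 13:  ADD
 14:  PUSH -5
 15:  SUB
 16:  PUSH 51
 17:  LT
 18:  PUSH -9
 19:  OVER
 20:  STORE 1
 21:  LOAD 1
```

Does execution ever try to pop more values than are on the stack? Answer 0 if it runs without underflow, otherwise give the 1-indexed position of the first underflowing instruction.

PUSH 7  -> [7]
PUSH 19 -> [7, 19]
PUSH 12 -> [7, 19, 12]
DUP     -> [7, 19, 12, 12]
POP     -> [7, 19, 12]
GT      -> [7, 1]
SWAP    -> [1, 7]
ADD     -> [8]
PUSH -7 -> [8, -7]
EQ      -> [0]
ADD  — needs 2 operands, stack has 1 → underflow

11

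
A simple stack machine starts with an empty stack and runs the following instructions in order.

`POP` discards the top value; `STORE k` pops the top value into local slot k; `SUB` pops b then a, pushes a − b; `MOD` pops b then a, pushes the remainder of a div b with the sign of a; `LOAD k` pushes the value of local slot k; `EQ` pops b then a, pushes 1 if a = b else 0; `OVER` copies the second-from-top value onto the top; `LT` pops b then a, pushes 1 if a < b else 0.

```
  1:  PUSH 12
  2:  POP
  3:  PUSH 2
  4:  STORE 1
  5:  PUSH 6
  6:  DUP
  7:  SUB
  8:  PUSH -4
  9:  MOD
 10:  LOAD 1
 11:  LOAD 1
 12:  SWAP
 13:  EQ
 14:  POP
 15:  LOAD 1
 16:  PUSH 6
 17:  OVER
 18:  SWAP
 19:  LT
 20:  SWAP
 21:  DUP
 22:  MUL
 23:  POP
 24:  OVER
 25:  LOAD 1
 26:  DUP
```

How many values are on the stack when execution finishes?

PUSH 12 -> 12
POP     -> (empty)
PUSH 2  -> 2
STORE 1 -> (empty)
PUSH 6  -> 6
DUP     -> 6 6
SUB     -> 0
PUSH -4 -> 0 -4
MOD     -> 0
LOAD 1  -> 0 2
LOAD 1  -> 0 2 2
SWAP    -> 0 2 2
EQ      -> 0 1
POP     -> 0
LOAD 1  -> 0 2
PUSH 6  -> 0 2 6
OVER    -> 0 2 6 2
SWAP    -> 0 2 2 6
LT      -> 0 2 1
SWAP    -> 0 1 2
DUP     -> 0 1 2 2
MUL     -> 0 1 4
POP     -> 0 1
OVER    -> 0 1 0
LOAD 1  -> 0 1 0 2
DUP     -> 0 1 0 2 2

5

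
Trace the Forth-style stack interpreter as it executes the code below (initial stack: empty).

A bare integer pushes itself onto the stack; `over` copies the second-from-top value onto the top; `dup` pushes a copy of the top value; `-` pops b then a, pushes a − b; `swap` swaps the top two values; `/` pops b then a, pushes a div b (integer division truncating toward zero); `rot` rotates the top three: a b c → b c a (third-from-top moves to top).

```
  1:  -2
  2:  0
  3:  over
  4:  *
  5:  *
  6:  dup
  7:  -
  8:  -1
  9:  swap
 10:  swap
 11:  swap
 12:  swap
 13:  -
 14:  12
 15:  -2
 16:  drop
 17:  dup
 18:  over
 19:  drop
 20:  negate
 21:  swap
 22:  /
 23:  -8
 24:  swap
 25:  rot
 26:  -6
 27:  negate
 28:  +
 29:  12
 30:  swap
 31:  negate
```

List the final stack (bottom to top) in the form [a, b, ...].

[-8, -1, 12, -7]

-2      -2
0       -2 0
over    -2 0 -2
*       -2 0
*       0
dup     0 0
-       0
-1      0 -1
swap    -1 0
swap    0 -1
swap    -1 0
swap    0 -1
-       1
12      1 12
-2      1 12 -2
drop    1 12
dup     1 12 12
over    1 12 12 12
drop    1 12 12
negate  1 12 -12
swap    1 -12 12
/       1 -1
-8      1 -1 -8
swap    1 -8 -1
rot     -8 -1 1
-6      -8 -1 1 -6
negate  -8 -1 1 6
+       -8 -1 7
12      -8 -1 7 12
swap    -8 -1 12 7
negate  -8 -1 12 -7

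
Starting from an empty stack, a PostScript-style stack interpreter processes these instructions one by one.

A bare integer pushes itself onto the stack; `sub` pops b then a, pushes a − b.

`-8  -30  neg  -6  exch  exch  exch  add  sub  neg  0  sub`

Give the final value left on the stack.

32

-8   → [-8]
-30  → [-8, -30]
neg  → [-8, 30]
-6   → [-8, 30, -6]
exch → [-8, -6, 30]
exch → [-8, 30, -6]
exch → [-8, -6, 30]
add  → [-8, 24]
sub  → [-32]
neg  → [32]
0    → [32, 0]
sub  → [32]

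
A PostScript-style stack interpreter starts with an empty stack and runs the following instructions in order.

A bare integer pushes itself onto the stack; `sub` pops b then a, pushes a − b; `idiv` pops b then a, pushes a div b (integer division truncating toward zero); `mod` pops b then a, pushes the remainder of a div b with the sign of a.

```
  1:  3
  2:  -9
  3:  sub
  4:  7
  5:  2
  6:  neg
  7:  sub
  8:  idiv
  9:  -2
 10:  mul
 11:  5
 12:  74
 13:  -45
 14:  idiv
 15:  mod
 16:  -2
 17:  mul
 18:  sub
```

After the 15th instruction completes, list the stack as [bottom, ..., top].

[-2, 0]

3    -> [3]
-9   -> [3, -9]
sub  -> [12]
7    -> [12, 7]
2    -> [12, 7, 2]
neg  -> [12, 7, -2]
sub  -> [12, 9]
idiv -> [1]
-2   -> [1, -2]
mul  -> [-2]
5    -> [-2, 5]
74   -> [-2, 5, 74]
-45  -> [-2, 5, 74, -45]
idiv -> [-2, 5, -1]
mod  -> [-2, 0]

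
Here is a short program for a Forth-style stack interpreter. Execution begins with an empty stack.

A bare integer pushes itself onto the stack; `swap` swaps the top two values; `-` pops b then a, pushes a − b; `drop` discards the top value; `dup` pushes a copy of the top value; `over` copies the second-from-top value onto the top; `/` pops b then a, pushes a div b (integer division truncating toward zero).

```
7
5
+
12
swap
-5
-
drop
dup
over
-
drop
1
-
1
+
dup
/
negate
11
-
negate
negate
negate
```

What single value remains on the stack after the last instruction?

7      : [7]
5      : [7, 5]
+      : [12]
12     : [12, 12]
swap   : [12, 12]
-5     : [12, 12, -5]
-      : [12, 17]
drop   : [12]
dup    : [12, 12]
over   : [12, 12, 12]
-      : [12, 0]
drop   : [12]
1      : [12, 1]
-      : [11]
1      : [11, 1]
+      : [12]
dup    : [12, 12]
/      : [1]
negate : [-1]
11     : [-1, 11]
-      : [-12]
negate : [12]
negate : [-12]
negate : [12]

12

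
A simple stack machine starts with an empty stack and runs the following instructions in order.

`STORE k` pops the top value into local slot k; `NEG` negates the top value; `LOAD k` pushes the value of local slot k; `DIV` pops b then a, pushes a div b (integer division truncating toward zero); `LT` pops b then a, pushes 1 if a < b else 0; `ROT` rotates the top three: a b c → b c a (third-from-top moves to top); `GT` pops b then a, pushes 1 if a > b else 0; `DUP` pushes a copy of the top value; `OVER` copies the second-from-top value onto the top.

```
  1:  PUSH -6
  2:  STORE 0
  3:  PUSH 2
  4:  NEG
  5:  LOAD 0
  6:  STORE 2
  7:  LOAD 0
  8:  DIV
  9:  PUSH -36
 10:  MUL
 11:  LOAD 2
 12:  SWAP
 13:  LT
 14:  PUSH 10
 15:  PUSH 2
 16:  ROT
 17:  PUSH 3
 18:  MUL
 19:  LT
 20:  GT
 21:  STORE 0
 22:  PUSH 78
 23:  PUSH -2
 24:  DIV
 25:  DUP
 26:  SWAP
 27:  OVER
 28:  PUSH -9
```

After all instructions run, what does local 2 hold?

PUSH -6  : -6
STORE 0  : (empty)
PUSH 2   : 2
NEG      : -2
LOAD 0   : -2 -6
STORE 2  : -2
LOAD 0   : -2 -6
DIV      : 0
PUSH -36 : 0 -36
MUL      : 0
LOAD 2   : 0 -6
SWAP     : -6 0
LT       : 1
PUSH 10  : 1 10
PUSH 2   : 1 10 2
ROT      : 10 2 1
PUSH 3   : 10 2 1 3
MUL      : 10 2 3
LT       : 10 1
GT       : 1
STORE 0  : (empty)
PUSH 78  : 78
PUSH -2  : 78 -2
DIV      : -39
DUP      : -39 -39
SWAP     : -39 -39
OVER     : -39 -39 -39
PUSH -9  : -39 -39 -39 -9

-6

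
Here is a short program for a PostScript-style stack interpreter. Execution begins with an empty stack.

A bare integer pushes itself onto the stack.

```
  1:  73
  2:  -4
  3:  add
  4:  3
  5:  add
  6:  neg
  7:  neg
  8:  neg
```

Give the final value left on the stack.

-72

73  : [73]
-4  : [73, -4]
add : [69]
3   : [69, 3]
add : [72]
neg : [-72]
neg : [72]
neg : [-72]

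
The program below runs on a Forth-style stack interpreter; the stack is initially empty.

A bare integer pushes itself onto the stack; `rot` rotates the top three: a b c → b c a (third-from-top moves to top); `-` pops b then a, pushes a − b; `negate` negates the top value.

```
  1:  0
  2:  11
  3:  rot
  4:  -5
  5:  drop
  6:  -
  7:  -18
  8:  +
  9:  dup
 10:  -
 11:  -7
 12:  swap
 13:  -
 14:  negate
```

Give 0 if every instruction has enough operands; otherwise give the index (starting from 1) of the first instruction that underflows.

0  → [0]
11 → [0, 11]
rot  — needs 3 operands, stack has 2 → underflow

3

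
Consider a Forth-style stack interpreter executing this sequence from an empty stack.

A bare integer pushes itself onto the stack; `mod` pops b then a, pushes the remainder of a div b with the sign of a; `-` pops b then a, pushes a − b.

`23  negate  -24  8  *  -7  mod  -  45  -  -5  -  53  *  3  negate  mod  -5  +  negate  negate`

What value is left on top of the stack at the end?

23      23
negate  -23
-24     -23 -24
8       -23 -24 8
*       -23 -192
-7      -23 -192 -7
mod     -23 -3
-       -20
45      -20 45
-       -65
-5      -65 -5
-       -60
53      -60 53
*       -3180
3       -3180 3
negate  -3180 -3
mod     0
-5      0 -5
+       -5
negate  5
negate  -5

-5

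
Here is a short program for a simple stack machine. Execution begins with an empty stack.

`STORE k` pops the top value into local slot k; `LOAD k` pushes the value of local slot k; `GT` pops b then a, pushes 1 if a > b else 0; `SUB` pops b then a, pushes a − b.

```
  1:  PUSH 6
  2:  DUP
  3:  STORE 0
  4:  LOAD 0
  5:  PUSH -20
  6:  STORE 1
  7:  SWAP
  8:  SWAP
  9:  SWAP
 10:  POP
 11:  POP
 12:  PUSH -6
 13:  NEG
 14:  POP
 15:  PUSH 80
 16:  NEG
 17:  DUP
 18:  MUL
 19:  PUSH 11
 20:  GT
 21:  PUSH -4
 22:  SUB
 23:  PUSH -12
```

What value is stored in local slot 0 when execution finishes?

6

PUSH 6   : [6]
DUP      : [6, 6]
STORE 0  : [6]
LOAD 0   : [6, 6]
PUSH -20 : [6, 6, -20]
STORE 1  : [6, 6]
SWAP     : [6, 6]
SWAP     : [6, 6]
SWAP     : [6, 6]
POP      : [6]
POP      : []
PUSH -6  : [-6]
NEG      : [6]
POP      : []
PUSH 80  : [80]
NEG      : [-80]
DUP      : [-80, -80]
MUL      : [6400]
PUSH 11  : [6400, 11]
GT       : [1]
PUSH -4  : [1, -4]
SUB      : [5]
PUSH -12 : [5, -12]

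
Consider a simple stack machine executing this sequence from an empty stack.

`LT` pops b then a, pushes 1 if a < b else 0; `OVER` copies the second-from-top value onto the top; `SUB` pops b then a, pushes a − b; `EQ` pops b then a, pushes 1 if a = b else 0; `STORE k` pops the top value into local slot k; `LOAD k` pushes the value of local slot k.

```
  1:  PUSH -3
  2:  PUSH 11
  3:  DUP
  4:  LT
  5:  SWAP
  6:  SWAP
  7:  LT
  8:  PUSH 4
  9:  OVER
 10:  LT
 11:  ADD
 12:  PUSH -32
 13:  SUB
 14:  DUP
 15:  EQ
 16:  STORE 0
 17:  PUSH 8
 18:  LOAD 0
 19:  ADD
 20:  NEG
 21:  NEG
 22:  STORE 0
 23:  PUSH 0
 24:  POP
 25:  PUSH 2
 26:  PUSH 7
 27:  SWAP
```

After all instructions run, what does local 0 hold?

9

PUSH -3  -> -3
PUSH 11  -> -3 11
DUP      -> -3 11 11
LT       -> -3 0
SWAP     -> 0 -3
SWAP     -> -3 0
LT       -> 1
PUSH 4   -> 1 4
OVER     -> 1 4 1
LT       -> 1 0
ADD      -> 1
PUSH -32 -> 1 -32
SUB      -> 33
DUP      -> 33 33
EQ       -> 1
STORE 0  -> (empty)
PUSH 8   -> 8
LOAD 0   -> 8 1
ADD      -> 9
NEG      -> -9
NEG      -> 9
STORE 0  -> (empty)
PUSH 0   -> 0
POP      -> (empty)
PUSH 2   -> 2
PUSH 7   -> 2 7
SWAP     -> 7 2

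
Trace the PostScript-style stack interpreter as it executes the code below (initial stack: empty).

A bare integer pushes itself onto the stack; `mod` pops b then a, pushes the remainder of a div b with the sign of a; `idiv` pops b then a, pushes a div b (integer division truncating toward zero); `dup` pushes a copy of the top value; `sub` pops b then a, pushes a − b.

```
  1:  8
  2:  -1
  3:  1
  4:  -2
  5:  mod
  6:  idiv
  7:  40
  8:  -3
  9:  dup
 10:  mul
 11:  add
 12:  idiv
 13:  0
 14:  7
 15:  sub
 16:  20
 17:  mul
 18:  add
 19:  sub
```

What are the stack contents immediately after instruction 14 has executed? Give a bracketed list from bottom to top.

[8, 0, 0, 7]

8    -> 8
-1   -> 8 -1
1    -> 8 -1 1
-2   -> 8 -1 1 -2
mod  -> 8 -1 1
idiv -> 8 -1
40   -> 8 -1 40
-3   -> 8 -1 40 -3
dup  -> 8 -1 40 -3 -3
mul  -> 8 -1 40 9
add  -> 8 -1 49
idiv -> 8 0
0    -> 8 0 0
7    -> 8 0 0 7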